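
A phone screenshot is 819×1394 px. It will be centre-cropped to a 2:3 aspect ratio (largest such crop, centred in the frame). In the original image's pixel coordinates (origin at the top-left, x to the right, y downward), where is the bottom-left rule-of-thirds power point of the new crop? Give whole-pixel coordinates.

(273, 902)

819/1394 < 2/3, so the 2:3 crop keeps the full width 819 and trims height to 819 × 3/2 = 1228.50 px.
Top offset = (1394 − 1228.50)/2 = 82.75 px; left offset = 0.
Bottom-left is one-third across and two-thirds down within the crop:
x = 0.00 + 1 × 819.00/3 ≈ 273; y = 82.75 + 2 × 1228.50/3 ≈ 902.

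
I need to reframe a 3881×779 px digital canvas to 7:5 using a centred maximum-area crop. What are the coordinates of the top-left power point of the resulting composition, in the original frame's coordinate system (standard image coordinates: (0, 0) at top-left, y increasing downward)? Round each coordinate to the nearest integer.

3881/779 > 7/5, so the 7:5 crop keeps the full height 779 and trims width to 779 × 7/5 = 1090.60 px.
Left offset = (3881 − 1090.60)/2 = 1395.20 px; top offset = 0.
Top-left is one-third across and one-third down within the crop:
x = 1395.20 + 1 × 1090.60/3 ≈ 1759; y = 0.00 + 1 × 779.00/3 ≈ 260.

(1759, 260)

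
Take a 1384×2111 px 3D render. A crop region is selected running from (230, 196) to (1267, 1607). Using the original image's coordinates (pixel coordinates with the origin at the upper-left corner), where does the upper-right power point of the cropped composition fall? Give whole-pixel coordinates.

(921, 666)

Crop width = 1267 − 230 = 1037 px; one third is 345.67 px.
Crop height = 1607 − 196 = 1411 px; one third is 470.33 px.
The upper-right point is two-thirds across and one-third down within the crop:
x = 230 + 2 × 345.67 ≈ 921; y = 196 + 1 × 470.33 ≈ 666.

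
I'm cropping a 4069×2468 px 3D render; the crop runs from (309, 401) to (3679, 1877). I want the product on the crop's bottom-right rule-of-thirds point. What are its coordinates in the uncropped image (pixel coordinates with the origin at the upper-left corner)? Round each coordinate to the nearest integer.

Crop width = 3679 − 309 = 3370 px; one third is 1123.33 px.
Crop height = 1877 − 401 = 1476 px; one third is 492.00 px.
The bottom-right point is two-thirds across and two-thirds down within the crop:
x = 309 + 2 × 1123.33 ≈ 2556; y = 401 + 2 × 492.00 ≈ 1385.

x = 2556 px, y = 1385 px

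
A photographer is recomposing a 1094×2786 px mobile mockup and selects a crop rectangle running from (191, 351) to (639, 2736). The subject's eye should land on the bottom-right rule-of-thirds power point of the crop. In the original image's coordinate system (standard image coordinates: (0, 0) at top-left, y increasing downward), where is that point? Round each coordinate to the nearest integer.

Crop width = 639 − 191 = 448 px; one third is 149.33 px.
Crop height = 2736 − 351 = 2385 px; one third is 795.00 px.
The bottom-right point is two-thirds across and two-thirds down within the crop:
x = 191 + 2 × 149.33 ≈ 490; y = 351 + 2 × 795.00 ≈ 1941.

(490, 1941)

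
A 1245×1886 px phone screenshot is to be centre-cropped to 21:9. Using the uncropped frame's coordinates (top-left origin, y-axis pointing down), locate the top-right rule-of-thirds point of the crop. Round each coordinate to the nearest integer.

1245/1886 < 21/9, so the 21:9 crop keeps the full width 1245 and trims height to 1245 × 9/21 = 533.57 px.
Top offset = (1886 − 533.57)/2 = 676.21 px; left offset = 0.
Top-right is two-thirds across and one-third down within the crop:
x = 0.00 + 2 × 1245.00/3 ≈ 830; y = 676.21 + 1 × 533.57/3 ≈ 854.

(830, 854)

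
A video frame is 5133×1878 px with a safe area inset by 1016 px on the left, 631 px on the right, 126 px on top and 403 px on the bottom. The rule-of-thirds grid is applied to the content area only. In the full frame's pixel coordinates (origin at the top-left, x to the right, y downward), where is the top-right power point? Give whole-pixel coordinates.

Content width = 5133 − 1016 − 631 = 3486 px; content height = 1878 − 126 − 403 = 1349 px.
Top-right is two-thirds across and one-third down within the content area.
x = 1016 + 2 × 3486/3 = 1016 + 2324.00 ≈ 3340
y = 126 + 1 × 1349/3 = 126 + 449.67 ≈ 576

x = 3340 px, y = 576 px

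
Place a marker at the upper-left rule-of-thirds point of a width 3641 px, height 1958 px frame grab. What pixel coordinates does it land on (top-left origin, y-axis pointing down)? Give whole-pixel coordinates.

(1214, 653)

The upper-left point sits one-third of the way across and one-third of the way down.
x = 1 × 3641/3 ≈ 1214; y = 1 × 1958/3 ≈ 653.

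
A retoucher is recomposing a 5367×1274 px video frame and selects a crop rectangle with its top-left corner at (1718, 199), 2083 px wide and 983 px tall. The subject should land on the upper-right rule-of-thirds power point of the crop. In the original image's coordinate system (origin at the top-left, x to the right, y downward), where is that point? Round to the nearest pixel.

One third of the crop width 2083 is 694.33 px.
One third of the crop height 983 is 327.67 px.
The upper-right point is two-thirds across and one-third down within the crop:
x = 1718 + 2 × 694.33 ≈ 3107; y = 199 + 1 × 327.67 ≈ 527.

(3107, 527)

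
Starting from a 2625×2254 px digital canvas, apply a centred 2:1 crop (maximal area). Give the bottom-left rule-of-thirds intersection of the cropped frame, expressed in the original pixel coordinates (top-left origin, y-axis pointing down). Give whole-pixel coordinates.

(875, 1346)

2625/2254 < 2/1, so the 2:1 crop keeps the full width 2625 and trims height to 2625 × 1/2 = 1312.50 px.
Top offset = (2254 − 1312.50)/2 = 470.75 px; left offset = 0.
Bottom-left is one-third across and two-thirds down within the crop:
x = 0.00 + 1 × 2625.00/3 ≈ 875; y = 470.75 + 2 × 1312.50/3 ≈ 1346.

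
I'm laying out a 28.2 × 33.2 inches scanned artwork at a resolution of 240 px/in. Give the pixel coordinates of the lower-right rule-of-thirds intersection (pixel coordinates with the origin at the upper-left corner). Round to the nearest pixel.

(4512, 5312)

In pixels the canvas is 28.2 × 240 = 6768 wide and 33.2 × 240 = 7968 tall.
The lower-right point is two-thirds across and two-thirds down:
x = 2 × 6768/3 ≈ 4512; y = 2 × 7968/3 ≈ 5312.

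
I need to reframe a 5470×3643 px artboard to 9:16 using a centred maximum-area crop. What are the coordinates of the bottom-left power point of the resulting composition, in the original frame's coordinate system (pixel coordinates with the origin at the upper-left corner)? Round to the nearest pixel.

(2393, 2429)

5470/3643 > 9/16, so the 9:16 crop keeps the full height 3643 and trims width to 3643 × 9/16 = 2049.19 px.
Left offset = (5470 − 2049.19)/2 = 1710.41 px; top offset = 0.
Bottom-left is one-third across and two-thirds down within the crop:
x = 1710.41 + 1 × 2049.19/3 ≈ 2393; y = 0.00 + 2 × 3643.00/3 ≈ 2429.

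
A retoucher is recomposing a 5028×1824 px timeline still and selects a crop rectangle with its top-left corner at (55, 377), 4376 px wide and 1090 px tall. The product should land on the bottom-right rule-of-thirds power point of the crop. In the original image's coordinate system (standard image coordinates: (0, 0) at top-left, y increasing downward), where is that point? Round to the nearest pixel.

x = 2972 px, y = 1104 px

One third of the crop width 4376 is 1458.67 px.
One third of the crop height 1090 is 363.33 px.
The bottom-right point is two-thirds across and two-thirds down within the crop:
x = 55 + 2 × 1458.67 ≈ 2972; y = 377 + 2 × 363.33 ≈ 1104.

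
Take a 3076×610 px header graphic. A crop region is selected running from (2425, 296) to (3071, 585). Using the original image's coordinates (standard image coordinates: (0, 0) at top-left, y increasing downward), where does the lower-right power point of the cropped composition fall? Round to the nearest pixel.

(2856, 489)

Crop width = 3071 − 2425 = 646 px; one third is 215.33 px.
Crop height = 585 − 296 = 289 px; one third is 96.33 px.
The lower-right point is two-thirds across and two-thirds down within the crop:
x = 2425 + 2 × 215.33 ≈ 2856; y = 296 + 2 × 96.33 ≈ 489.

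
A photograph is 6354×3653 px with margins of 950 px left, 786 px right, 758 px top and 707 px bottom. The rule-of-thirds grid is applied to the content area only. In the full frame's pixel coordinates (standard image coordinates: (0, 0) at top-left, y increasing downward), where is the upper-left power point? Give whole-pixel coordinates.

(2489, 1487)

Content width = 6354 − 950 − 786 = 4618 px; content height = 3653 − 758 − 707 = 2188 px.
Upper-left is one-third across and one-third down within the content area.
x = 950 + 1 × 4618/3 = 950 + 1539.33 ≈ 2489
y = 758 + 1 × 2188/3 = 758 + 729.33 ≈ 1487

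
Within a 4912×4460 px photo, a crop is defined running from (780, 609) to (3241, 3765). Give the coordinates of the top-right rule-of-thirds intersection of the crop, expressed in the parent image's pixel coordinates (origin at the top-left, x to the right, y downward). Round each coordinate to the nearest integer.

Crop width = 3241 − 780 = 2461 px; one third is 820.33 px.
Crop height = 3765 − 609 = 3156 px; one third is 1052.00 px.
The top-right point is two-thirds across and one-third down within the crop:
x = 780 + 2 × 820.33 ≈ 2421; y = 609 + 1 × 1052.00 ≈ 1661.

(2421, 1661)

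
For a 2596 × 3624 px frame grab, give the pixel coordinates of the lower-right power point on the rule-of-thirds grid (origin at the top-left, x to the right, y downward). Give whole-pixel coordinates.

The lower-right point sits two-thirds of the way across and two-thirds of the way down.
x = 2 × 2596/3 ≈ 1731; y = 2 × 3624/3 ≈ 2416.

(1731, 2416)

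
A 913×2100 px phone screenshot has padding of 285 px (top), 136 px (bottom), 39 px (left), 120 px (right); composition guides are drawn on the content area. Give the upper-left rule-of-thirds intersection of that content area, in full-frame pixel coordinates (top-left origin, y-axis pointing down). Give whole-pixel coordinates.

Content width = 913 − 39 − 120 = 754 px; content height = 2100 − 285 − 136 = 1679 px.
Upper-left is one-third across and one-third down within the content area.
x = 39 + 1 × 754/3 = 39 + 251.33 ≈ 290
y = 285 + 1 × 1679/3 = 285 + 559.67 ≈ 845

(290, 845)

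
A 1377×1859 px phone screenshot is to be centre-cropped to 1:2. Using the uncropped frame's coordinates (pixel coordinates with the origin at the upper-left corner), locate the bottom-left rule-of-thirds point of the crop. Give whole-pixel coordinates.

(534, 1239)

1377/1859 > 1/2, so the 1:2 crop keeps the full height 1859 and trims width to 1859 × 1/2 = 929.50 px.
Left offset = (1377 − 929.50)/2 = 223.75 px; top offset = 0.
Bottom-left is one-third across and two-thirds down within the crop:
x = 223.75 + 1 × 929.50/3 ≈ 534; y = 0.00 + 2 × 1859.00/3 ≈ 1239.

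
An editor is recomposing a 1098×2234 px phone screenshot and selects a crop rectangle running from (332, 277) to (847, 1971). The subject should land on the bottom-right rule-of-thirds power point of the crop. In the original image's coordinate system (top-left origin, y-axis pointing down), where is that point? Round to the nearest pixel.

Crop width = 847 − 332 = 515 px; one third is 171.67 px.
Crop height = 1971 − 277 = 1694 px; one third is 564.67 px.
The bottom-right point is two-thirds across and two-thirds down within the crop:
x = 332 + 2 × 171.67 ≈ 675; y = 277 + 2 × 564.67 ≈ 1406.

x = 675 px, y = 1406 px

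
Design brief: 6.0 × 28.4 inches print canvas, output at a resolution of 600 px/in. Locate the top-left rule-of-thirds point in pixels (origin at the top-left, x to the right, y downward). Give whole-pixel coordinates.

(1200, 5680)

In pixels the canvas is 6.0 × 600 = 3600 wide and 28.4 × 600 = 17040 tall.
The top-left point is one-third across and one-third down:
x = 1 × 3600/3 ≈ 1200; y = 1 × 17040/3 ≈ 5680.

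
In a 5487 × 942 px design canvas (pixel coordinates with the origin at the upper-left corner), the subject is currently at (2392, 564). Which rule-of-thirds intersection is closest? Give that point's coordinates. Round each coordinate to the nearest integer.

Third lines: x ∈ {1829, 3658}, y ∈ {314, 628}.
2392 is closer to x = 1829; 564 is closer to y = 628.
So the nearest intersection is the lower-left power point.

x = 1829 px, y = 628 px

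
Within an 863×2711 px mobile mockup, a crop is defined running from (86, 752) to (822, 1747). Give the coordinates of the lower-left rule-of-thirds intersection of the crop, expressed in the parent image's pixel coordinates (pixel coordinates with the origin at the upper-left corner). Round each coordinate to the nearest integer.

Crop width = 822 − 86 = 736 px; one third is 245.33 px.
Crop height = 1747 − 752 = 995 px; one third is 331.67 px.
The lower-left point is one-third across and two-thirds down within the crop:
x = 86 + 1 × 245.33 ≈ 331; y = 752 + 2 × 331.67 ≈ 1415.

x = 331 px, y = 1415 px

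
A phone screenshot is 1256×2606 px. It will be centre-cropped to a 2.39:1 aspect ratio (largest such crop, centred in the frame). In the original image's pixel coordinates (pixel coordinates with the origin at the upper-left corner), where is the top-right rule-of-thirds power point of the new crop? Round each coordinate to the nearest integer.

1256/2606 < 2.39/1, so the 2.39:1 crop keeps the full width 1256 and trims height to 1256 × 1/2.39 = 525.52 px.
Top offset = (2606 − 525.52)/2 = 1040.24 px; left offset = 0.
Top-right is two-thirds across and one-third down within the crop:
x = 0.00 + 2 × 1256.00/3 ≈ 837; y = 1040.24 + 1 × 525.52/3 ≈ 1215.

(837, 1215)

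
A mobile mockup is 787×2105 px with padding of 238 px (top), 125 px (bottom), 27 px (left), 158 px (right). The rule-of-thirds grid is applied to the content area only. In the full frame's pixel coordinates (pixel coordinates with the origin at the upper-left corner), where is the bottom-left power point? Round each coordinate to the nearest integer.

Content width = 787 − 27 − 158 = 602 px; content height = 2105 − 238 − 125 = 1742 px.
Bottom-left is one-third across and two-thirds down within the content area.
x = 27 + 1 × 602/3 = 27 + 200.67 ≈ 228
y = 238 + 2 × 1742/3 = 238 + 1161.33 ≈ 1399

x = 228 px, y = 1399 px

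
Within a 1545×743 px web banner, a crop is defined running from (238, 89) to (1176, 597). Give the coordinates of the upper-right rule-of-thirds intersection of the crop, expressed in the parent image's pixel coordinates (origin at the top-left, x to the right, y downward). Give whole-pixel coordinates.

Crop width = 1176 − 238 = 938 px; one third is 312.67 px.
Crop height = 597 − 89 = 508 px; one third is 169.33 px.
The upper-right point is two-thirds across and one-third down within the crop:
x = 238 + 2 × 312.67 ≈ 863; y = 89 + 1 × 169.33 ≈ 258.

(863, 258)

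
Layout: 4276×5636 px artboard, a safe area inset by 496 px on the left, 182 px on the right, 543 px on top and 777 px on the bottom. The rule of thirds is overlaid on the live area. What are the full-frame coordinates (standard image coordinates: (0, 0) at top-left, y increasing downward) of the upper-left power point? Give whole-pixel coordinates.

x = 1695 px, y = 1982 px

Content width = 4276 − 496 − 182 = 3598 px; content height = 5636 − 543 − 777 = 4316 px.
Upper-left is one-third across and one-third down within the live area.
x = 496 + 1 × 3598/3 = 496 + 1199.33 ≈ 1695
y = 543 + 1 × 4316/3 = 543 + 1438.67 ≈ 1982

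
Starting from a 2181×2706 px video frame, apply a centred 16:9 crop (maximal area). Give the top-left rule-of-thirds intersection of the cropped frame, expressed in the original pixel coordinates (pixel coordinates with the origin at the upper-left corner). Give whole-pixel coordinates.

2181/2706 < 16/9, so the 16:9 crop keeps the full width 2181 and trims height to 2181 × 9/16 = 1226.81 px.
Top offset = (2706 − 1226.81)/2 = 739.59 px; left offset = 0.
Top-left is one-third across and one-third down within the crop:
x = 0.00 + 1 × 2181.00/3 ≈ 727; y = 739.59 + 1 × 1226.81/3 ≈ 1149.

(727, 1149)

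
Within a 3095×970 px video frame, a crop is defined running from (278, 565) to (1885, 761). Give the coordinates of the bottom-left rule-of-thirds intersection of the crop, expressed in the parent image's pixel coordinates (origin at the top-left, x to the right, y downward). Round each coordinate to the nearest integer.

Crop width = 1885 − 278 = 1607 px; one third is 535.67 px.
Crop height = 761 − 565 = 196 px; one third is 65.33 px.
The bottom-left point is one-third across and two-thirds down within the crop:
x = 278 + 1 × 535.67 ≈ 814; y = 565 + 2 × 65.33 ≈ 696.

(814, 696)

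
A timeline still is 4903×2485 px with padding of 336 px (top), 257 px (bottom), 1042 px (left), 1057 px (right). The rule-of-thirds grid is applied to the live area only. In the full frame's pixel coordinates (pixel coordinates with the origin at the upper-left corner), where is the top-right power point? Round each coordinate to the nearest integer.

x = 2911 px, y = 967 px

Content width = 4903 − 1042 − 1057 = 2804 px; content height = 2485 − 336 − 257 = 1892 px.
Top-right is two-thirds across and one-third down within the live area.
x = 1042 + 2 × 2804/3 = 1042 + 1869.33 ≈ 2911
y = 336 + 1 × 1892/3 = 336 + 630.67 ≈ 967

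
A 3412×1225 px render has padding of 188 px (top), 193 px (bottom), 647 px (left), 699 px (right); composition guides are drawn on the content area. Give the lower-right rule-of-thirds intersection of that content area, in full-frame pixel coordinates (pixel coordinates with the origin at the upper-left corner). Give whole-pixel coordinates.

Content width = 3412 − 647 − 699 = 2066 px; content height = 1225 − 188 − 193 = 844 px.
Lower-right is two-thirds across and two-thirds down within the content area.
x = 647 + 2 × 2066/3 = 647 + 1377.33 ≈ 2024
y = 188 + 2 × 844/3 = 188 + 562.67 ≈ 751

x = 2024 px, y = 751 px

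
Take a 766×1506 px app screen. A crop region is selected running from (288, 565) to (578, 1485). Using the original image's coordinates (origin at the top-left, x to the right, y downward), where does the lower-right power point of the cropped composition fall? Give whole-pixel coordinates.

Crop width = 578 − 288 = 290 px; one third is 96.67 px.
Crop height = 1485 − 565 = 920 px; one third is 306.67 px.
The lower-right point is two-thirds across and two-thirds down within the crop:
x = 288 + 2 × 96.67 ≈ 481; y = 565 + 2 × 306.67 ≈ 1178.

(481, 1178)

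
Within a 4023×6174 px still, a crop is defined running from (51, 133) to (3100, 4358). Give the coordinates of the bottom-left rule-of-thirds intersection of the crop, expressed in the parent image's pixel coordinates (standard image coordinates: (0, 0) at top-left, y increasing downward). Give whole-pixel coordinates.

(1067, 2950)

Crop width = 3100 − 51 = 3049 px; one third is 1016.33 px.
Crop height = 4358 − 133 = 4225 px; one third is 1408.33 px.
The bottom-left point is one-third across and two-thirds down within the crop:
x = 51 + 1 × 1016.33 ≈ 1067; y = 133 + 2 × 1408.33 ≈ 2950.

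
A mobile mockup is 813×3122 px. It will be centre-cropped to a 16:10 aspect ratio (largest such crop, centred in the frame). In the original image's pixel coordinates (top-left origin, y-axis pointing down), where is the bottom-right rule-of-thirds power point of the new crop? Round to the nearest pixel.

x = 542 px, y = 1646 px

813/3122 < 16/10, so the 16:10 crop keeps the full width 813 and trims height to 813 × 10/16 = 508.12 px.
Top offset = (3122 − 508.12)/2 = 1306.94 px; left offset = 0.
Bottom-right is two-thirds across and two-thirds down within the crop:
x = 0.00 + 2 × 813.00/3 ≈ 542; y = 1306.94 + 2 × 508.12/3 ≈ 1646.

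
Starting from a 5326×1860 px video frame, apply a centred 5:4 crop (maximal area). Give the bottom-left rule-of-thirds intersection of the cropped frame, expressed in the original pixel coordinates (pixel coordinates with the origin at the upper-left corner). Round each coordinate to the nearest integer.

(2276, 1240)

5326/1860 > 5/4, so the 5:4 crop keeps the full height 1860 and trims width to 1860 × 5/4 = 2325.00 px.
Left offset = (5326 − 2325.00)/2 = 1500.50 px; top offset = 0.
Bottom-left is one-third across and two-thirds down within the crop:
x = 1500.50 + 1 × 2325.00/3 ≈ 2276; y = 0.00 + 2 × 1860.00/3 ≈ 1240.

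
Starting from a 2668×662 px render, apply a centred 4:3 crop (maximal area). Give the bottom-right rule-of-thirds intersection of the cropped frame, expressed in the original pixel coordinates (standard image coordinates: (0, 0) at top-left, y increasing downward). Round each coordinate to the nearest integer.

2668/662 > 4/3, so the 4:3 crop keeps the full height 662 and trims width to 662 × 4/3 = 882.67 px.
Left offset = (2668 − 882.67)/2 = 892.67 px; top offset = 0.
Bottom-right is two-thirds across and two-thirds down within the crop:
x = 892.67 + 2 × 882.67/3 ≈ 1481; y = 0.00 + 2 × 662.00/3 ≈ 441.

x = 1481 px, y = 441 px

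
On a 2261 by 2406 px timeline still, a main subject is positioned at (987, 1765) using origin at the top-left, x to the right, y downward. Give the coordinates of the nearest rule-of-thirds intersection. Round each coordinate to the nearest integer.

(754, 1604)

Third lines: x ∈ {754, 1507}, y ∈ {802, 1604}.
987 is closer to x = 754; 1765 is closer to y = 1604.
So the nearest intersection is the lower-left power point.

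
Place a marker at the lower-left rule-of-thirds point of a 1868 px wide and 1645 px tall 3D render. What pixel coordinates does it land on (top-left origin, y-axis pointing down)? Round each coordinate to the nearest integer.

The lower-left point sits one-third of the way across and two-thirds of the way down.
x = 1 × 1868/3 ≈ 623; y = 2 × 1645/3 ≈ 1097.

x = 623 px, y = 1097 px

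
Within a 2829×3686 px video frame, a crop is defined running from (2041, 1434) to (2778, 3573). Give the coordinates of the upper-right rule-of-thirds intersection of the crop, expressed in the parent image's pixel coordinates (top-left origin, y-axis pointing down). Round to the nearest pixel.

Crop width = 2778 − 2041 = 737 px; one third is 245.67 px.
Crop height = 3573 − 1434 = 2139 px; one third is 713.00 px.
The upper-right point is two-thirds across and one-third down within the crop:
x = 2041 + 2 × 245.67 ≈ 2532; y = 1434 + 1 × 713.00 ≈ 2147.

(2532, 2147)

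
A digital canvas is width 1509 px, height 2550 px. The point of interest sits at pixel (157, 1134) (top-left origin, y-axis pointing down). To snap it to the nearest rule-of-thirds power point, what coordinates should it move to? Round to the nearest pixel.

(503, 850)

Third lines: x ∈ {503, 1006}, y ∈ {850, 1700}.
157 is closer to x = 503; 1134 is closer to y = 850.
So the nearest intersection is the upper-left power point.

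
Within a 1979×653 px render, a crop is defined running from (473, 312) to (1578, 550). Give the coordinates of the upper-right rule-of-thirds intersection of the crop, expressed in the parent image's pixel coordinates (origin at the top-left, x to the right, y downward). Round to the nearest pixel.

Crop width = 1578 − 473 = 1105 px; one third is 368.33 px.
Crop height = 550 − 312 = 238 px; one third is 79.33 px.
The upper-right point is two-thirds across and one-third down within the crop:
x = 473 + 2 × 368.33 ≈ 1210; y = 312 + 1 × 79.33 ≈ 391.

x = 1210 px, y = 391 px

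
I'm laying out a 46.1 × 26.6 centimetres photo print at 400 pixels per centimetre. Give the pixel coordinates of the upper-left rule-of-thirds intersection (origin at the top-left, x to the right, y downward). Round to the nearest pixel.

In pixels the canvas is 46.1 × 400 = 18440 wide and 26.6 × 400 = 10640 tall.
The upper-left point is one-third across and one-third down:
x = 1 × 18440/3 ≈ 6147; y = 1 × 10640/3 ≈ 3547.

(6147, 3547)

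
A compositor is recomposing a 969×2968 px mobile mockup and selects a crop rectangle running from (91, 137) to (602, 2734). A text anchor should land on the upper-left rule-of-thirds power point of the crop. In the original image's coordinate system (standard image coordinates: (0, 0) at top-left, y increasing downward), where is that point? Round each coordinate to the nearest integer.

Crop width = 602 − 91 = 511 px; one third is 170.33 px.
Crop height = 2734 − 137 = 2597 px; one third is 865.67 px.
The upper-left point is one-third across and one-third down within the crop:
x = 91 + 1 × 170.33 ≈ 261; y = 137 + 1 × 865.67 ≈ 1003.

(261, 1003)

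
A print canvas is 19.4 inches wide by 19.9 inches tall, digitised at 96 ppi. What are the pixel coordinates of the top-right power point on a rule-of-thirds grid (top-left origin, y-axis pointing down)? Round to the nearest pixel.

x = 1242 px, y = 637 px

In pixels the canvas is 19.4 × 96 = 1862.4 wide and 19.9 × 96 = 1910.4 tall.
The top-right point is two-thirds across and one-third down:
x = 2 × 1862.4/3 ≈ 1242; y = 1 × 1910.4/3 ≈ 637.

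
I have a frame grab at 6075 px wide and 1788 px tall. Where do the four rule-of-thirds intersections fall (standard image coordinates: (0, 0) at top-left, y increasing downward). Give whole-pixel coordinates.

(2025, 596), (4050, 596), (2025, 1192), (4050, 1192)

One third of 6075 is 2025; one third of 1788 is 596.
Vertical third lines at x = 2025 and x = 4050; horizontal third lines at y = 596 and y = 1192.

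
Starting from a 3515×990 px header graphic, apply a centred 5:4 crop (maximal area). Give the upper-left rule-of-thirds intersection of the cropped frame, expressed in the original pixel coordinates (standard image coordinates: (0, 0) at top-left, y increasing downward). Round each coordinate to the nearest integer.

(1551, 330)

3515/990 > 5/4, so the 5:4 crop keeps the full height 990 and trims width to 990 × 5/4 = 1237.50 px.
Left offset = (3515 − 1237.50)/2 = 1138.75 px; top offset = 0.
Upper-left is one-third across and one-third down within the crop:
x = 1138.75 + 1 × 1237.50/3 ≈ 1551; y = 0.00 + 1 × 990.00/3 ≈ 330.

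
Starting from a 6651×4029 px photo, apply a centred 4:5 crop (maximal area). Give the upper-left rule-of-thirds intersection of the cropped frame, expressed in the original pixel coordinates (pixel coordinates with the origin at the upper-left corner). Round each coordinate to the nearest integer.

(2788, 1343)

6651/4029 > 4/5, so the 4:5 crop keeps the full height 4029 and trims width to 4029 × 4/5 = 3223.20 px.
Left offset = (6651 − 3223.20)/2 = 1713.90 px; top offset = 0.
Upper-left is one-third across and one-third down within the crop:
x = 1713.90 + 1 × 3223.20/3 ≈ 2788; y = 0.00 + 1 × 4029.00/3 ≈ 1343.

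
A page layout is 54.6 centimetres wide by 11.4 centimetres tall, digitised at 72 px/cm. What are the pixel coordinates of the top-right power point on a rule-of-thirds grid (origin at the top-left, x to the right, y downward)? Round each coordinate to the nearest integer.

In pixels the canvas is 54.6 × 72 = 3931.2 wide and 11.4 × 72 = 820.8 tall.
The top-right point is two-thirds across and one-third down:
x = 2 × 3931.2/3 ≈ 2621; y = 1 × 820.8/3 ≈ 274.

x = 2621 px, y = 274 px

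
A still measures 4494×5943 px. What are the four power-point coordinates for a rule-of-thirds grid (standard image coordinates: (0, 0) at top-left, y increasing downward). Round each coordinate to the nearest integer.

One third of 4494 is 1498; one third of 5943 is 1981.
Vertical third lines at x = 1498 and x = 2996; horizontal third lines at y = 1981 and y = 3962.

(1498, 1981), (2996, 1981), (1498, 3962), (2996, 3962)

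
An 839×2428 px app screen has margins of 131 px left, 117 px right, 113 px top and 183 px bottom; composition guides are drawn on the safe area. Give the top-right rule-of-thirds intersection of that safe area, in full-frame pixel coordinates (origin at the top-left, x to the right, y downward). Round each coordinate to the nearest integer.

Content width = 839 − 131 − 117 = 591 px; content height = 2428 − 113 − 183 = 2132 px.
Top-right is two-thirds across and one-third down within the safe area.
x = 131 + 2 × 591/3 = 131 + 394.00 ≈ 525
y = 113 + 1 × 2132/3 = 113 + 710.67 ≈ 824

x = 525 px, y = 824 px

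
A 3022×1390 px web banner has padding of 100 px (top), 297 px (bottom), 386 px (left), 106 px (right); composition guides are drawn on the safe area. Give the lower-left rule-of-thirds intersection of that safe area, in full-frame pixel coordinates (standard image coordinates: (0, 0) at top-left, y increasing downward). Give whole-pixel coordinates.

(1229, 762)

Content width = 3022 − 386 − 106 = 2530 px; content height = 1390 − 100 − 297 = 993 px.
Lower-left is one-third across and two-thirds down within the safe area.
x = 386 + 1 × 2530/3 = 386 + 843.33 ≈ 1229
y = 100 + 2 × 993/3 = 100 + 662.00 ≈ 762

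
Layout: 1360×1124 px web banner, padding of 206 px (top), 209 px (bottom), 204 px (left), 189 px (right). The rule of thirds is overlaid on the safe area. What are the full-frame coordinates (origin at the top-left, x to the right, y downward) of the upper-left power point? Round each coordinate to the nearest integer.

x = 526 px, y = 442 px

Content width = 1360 − 204 − 189 = 967 px; content height = 1124 − 206 − 209 = 709 px.
Upper-left is one-third across and one-third down within the safe area.
x = 204 + 1 × 967/3 = 204 + 322.33 ≈ 526
y = 206 + 1 × 709/3 = 206 + 236.33 ≈ 442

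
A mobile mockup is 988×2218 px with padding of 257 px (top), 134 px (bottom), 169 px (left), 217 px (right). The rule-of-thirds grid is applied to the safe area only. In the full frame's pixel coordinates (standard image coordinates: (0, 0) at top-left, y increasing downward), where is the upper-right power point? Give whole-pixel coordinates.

Content width = 988 − 169 − 217 = 602 px; content height = 2218 − 257 − 134 = 1827 px.
Upper-right is two-thirds across and one-third down within the safe area.
x = 169 + 2 × 602/3 = 169 + 401.33 ≈ 570
y = 257 + 1 × 1827/3 = 257 + 609.00 ≈ 866

(570, 866)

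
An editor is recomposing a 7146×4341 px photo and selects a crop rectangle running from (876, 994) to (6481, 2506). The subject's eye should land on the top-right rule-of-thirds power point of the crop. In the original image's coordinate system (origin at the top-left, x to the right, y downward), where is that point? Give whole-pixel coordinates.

(4613, 1498)

Crop width = 6481 − 876 = 5605 px; one third is 1868.33 px.
Crop height = 2506 − 994 = 1512 px; one third is 504.00 px.
The top-right point is two-thirds across and one-third down within the crop:
x = 876 + 2 × 1868.33 ≈ 4613; y = 994 + 1 × 504.00 ≈ 1498.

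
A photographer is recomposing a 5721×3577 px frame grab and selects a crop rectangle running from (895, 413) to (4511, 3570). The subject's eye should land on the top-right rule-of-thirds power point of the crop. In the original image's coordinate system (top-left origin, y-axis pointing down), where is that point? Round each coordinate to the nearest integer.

(3306, 1465)

Crop width = 4511 − 895 = 3616 px; one third is 1205.33 px.
Crop height = 3570 − 413 = 3157 px; one third is 1052.33 px.
The top-right point is two-thirds across and one-third down within the crop:
x = 895 + 2 × 1205.33 ≈ 3306; y = 413 + 1 × 1052.33 ≈ 1465.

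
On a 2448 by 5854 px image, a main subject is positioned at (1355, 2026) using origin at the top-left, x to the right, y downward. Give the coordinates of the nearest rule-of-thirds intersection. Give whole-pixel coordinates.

x = 1632 px, y = 1951 px

Third lines: x ∈ {816, 1632}, y ∈ {1951, 3903}.
1355 is closer to x = 1632; 2026 is closer to y = 1951.
So the nearest intersection is the upper-right power point.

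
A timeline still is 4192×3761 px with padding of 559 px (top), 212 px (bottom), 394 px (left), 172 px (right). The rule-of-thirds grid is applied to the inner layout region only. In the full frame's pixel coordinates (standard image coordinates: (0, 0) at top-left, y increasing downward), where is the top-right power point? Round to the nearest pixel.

(2811, 1556)

Content width = 4192 − 394 − 172 = 3626 px; content height = 3761 − 559 − 212 = 2990 px.
Top-right is two-thirds across and one-third down within the inner layout region.
x = 394 + 2 × 3626/3 = 394 + 2417.33 ≈ 2811
y = 559 + 1 × 2990/3 = 559 + 996.67 ≈ 1556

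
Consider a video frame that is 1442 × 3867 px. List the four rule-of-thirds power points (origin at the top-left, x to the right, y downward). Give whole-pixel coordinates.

One third of 1442 is 480.67; one third of 3867 is 1289.
Vertical third lines at x = 481 and x = 961; horizontal third lines at y = 1289 and y = 2578.

(481, 1289), (961, 1289), (481, 2578), (961, 2578)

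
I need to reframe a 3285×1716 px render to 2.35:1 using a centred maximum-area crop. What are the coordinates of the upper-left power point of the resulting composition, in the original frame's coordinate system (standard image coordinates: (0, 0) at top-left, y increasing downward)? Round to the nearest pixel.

(1095, 625)

3285/1716 < 2.35/1, so the 2.35:1 crop keeps the full width 3285 and trims height to 3285 × 1/2.35 = 1397.87 px.
Top offset = (1716 − 1397.87)/2 = 159.06 px; left offset = 0.
Upper-left is one-third across and one-third down within the crop:
x = 0.00 + 1 × 3285.00/3 ≈ 1095; y = 159.06 + 1 × 1397.87/3 ≈ 625.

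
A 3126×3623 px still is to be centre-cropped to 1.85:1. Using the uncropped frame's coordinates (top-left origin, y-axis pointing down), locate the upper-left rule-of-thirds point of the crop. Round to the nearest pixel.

3126/3623 < 1.85/1, so the 1.85:1 crop keeps the full width 3126 and trims height to 3126 × 1/1.85 = 1689.73 px.
Top offset = (3623 − 1689.73)/2 = 966.64 px; left offset = 0.
Upper-left is one-third across and one-third down within the crop:
x = 0.00 + 1 × 3126.00/3 ≈ 1042; y = 966.64 + 1 × 1689.73/3 ≈ 1530.

x = 1042 px, y = 1530 px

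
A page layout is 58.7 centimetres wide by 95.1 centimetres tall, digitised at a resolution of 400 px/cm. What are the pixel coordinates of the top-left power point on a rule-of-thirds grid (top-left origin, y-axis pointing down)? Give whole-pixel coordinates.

In pixels the canvas is 58.7 × 400 = 23480 wide and 95.1 × 400 = 38040 tall.
The top-left point is one-third across and one-third down:
x = 1 × 23480/3 ≈ 7827; y = 1 × 38040/3 ≈ 12680.

x = 7827 px, y = 12680 px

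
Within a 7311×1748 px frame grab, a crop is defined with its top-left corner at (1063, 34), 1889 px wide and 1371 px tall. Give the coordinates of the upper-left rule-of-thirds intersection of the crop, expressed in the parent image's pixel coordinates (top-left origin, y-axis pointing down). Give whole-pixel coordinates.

One third of the crop width 1889 is 629.67 px.
One third of the crop height 1371 is 457.00 px.
The upper-left point is one-third across and one-third down within the crop:
x = 1063 + 1 × 629.67 ≈ 1693; y = 34 + 1 × 457.00 ≈ 491.

(1693, 491)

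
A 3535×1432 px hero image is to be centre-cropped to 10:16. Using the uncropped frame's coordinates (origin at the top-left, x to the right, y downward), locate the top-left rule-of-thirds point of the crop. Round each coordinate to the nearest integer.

3535/1432 > 10/16, so the 10:16 crop keeps the full height 1432 and trims width to 1432 × 10/16 = 895.00 px.
Left offset = (3535 − 895.00)/2 = 1320.00 px; top offset = 0.
Top-left is one-third across and one-third down within the crop:
x = 1320.00 + 1 × 895.00/3 ≈ 1618; y = 0.00 + 1 × 1432.00/3 ≈ 477.

x = 1618 px, y = 477 px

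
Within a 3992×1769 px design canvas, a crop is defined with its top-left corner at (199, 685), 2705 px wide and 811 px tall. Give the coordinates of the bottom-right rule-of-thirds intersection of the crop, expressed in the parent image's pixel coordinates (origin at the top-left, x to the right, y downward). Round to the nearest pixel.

One third of the crop width 2705 is 901.67 px.
One third of the crop height 811 is 270.33 px.
The bottom-right point is two-thirds across and two-thirds down within the crop:
x = 199 + 2 × 901.67 ≈ 2002; y = 685 + 2 × 270.33 ≈ 1226.

x = 2002 px, y = 1226 px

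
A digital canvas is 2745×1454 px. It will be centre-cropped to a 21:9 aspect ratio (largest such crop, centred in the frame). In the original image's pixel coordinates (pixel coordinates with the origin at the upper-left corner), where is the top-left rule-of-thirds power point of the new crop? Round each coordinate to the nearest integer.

x = 915 px, y = 531 px

2745/1454 < 21/9, so the 21:9 crop keeps the full width 2745 and trims height to 2745 × 9/21 = 1176.43 px.
Top offset = (1454 − 1176.43)/2 = 138.79 px; left offset = 0.
Top-left is one-third across and one-third down within the crop:
x = 0.00 + 1 × 2745.00/3 ≈ 915; y = 138.79 + 1 × 1176.43/3 ≈ 531.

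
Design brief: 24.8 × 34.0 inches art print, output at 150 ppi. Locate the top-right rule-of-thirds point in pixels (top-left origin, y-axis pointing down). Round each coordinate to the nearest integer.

In pixels the canvas is 24.8 × 150 = 3720 wide and 34.0 × 150 = 5100 tall.
The top-right point is two-thirds across and one-third down:
x = 2 × 3720/3 ≈ 2480; y = 1 × 5100/3 ≈ 1700.

x = 2480 px, y = 1700 px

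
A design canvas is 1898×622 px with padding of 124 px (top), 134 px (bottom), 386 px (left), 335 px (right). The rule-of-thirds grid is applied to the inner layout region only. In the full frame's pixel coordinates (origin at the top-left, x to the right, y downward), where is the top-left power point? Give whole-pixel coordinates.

Content width = 1898 − 386 − 335 = 1177 px; content height = 622 − 124 − 134 = 364 px.
Top-left is one-third across and one-third down within the inner layout region.
x = 386 + 1 × 1177/3 = 386 + 392.33 ≈ 778
y = 124 + 1 × 364/3 = 124 + 121.33 ≈ 245

x = 778 px, y = 245 px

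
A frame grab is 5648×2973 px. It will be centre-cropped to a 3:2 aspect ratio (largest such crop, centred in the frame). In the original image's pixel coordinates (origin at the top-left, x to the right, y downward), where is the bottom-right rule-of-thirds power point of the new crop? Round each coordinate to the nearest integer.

5648/2973 > 3/2, so the 3:2 crop keeps the full height 2973 and trims width to 2973 × 3/2 = 4459.50 px.
Left offset = (5648 − 4459.50)/2 = 594.25 px; top offset = 0.
Bottom-right is two-thirds across and two-thirds down within the crop:
x = 594.25 + 2 × 4459.50/3 ≈ 3567; y = 0.00 + 2 × 2973.00/3 ≈ 1982.

x = 3567 px, y = 1982 px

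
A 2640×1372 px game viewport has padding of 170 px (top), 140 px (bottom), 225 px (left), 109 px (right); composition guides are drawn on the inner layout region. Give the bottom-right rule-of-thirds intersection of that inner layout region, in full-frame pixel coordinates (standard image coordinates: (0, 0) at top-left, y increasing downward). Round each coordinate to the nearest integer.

Content width = 2640 − 225 − 109 = 2306 px; content height = 1372 − 170 − 140 = 1062 px.
Bottom-right is two-thirds across and two-thirds down within the inner layout region.
x = 225 + 2 × 2306/3 = 225 + 1537.33 ≈ 1762
y = 170 + 2 × 1062/3 = 170 + 708.00 ≈ 878

(1762, 878)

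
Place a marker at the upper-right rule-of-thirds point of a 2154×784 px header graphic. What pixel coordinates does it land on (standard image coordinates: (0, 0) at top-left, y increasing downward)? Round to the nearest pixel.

The upper-right point sits two-thirds of the way across and one-third of the way down.
x = 2 × 2154/3 ≈ 1436; y = 1 × 784/3 ≈ 261.

x = 1436 px, y = 261 px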